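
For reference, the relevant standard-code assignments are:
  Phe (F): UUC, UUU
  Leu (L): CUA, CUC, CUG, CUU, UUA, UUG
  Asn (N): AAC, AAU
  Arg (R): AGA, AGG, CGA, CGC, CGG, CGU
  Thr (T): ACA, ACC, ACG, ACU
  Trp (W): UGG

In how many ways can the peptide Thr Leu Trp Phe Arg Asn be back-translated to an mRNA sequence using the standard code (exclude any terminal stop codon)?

Thr: 4 codons.
Leu: 6 codons.
Trp: 1 codon.
Phe: 2 codons.
Arg: 6 codons.
Asn: 2 codons.
4 × 6 × 1 × 2 × 6 × 2 = 576.

576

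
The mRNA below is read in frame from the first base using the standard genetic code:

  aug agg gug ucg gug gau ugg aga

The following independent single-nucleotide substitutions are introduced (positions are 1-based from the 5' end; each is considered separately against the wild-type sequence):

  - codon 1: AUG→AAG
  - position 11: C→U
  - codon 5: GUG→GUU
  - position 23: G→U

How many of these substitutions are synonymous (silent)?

Codon 1: AUG (Met) → AAG (Lys) — missense.
Codon 4: UCG (Ser) → UUG (Leu) — missense.
Codon 5: GUG (Val) → GUU (Val) — synonymous.
Codon 8: AGA (Arg) → AUA (Ile) — missense.
Synonymous: 1 of 4.

1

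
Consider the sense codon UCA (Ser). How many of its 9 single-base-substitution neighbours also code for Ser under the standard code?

Position 1: none → 0 synonymous.
Position 2: none → 0 synonymous.
Position 3: UCU, UCC, UCG → 3 synonymous.
Total: 0 + 0 + 3 = 3.

3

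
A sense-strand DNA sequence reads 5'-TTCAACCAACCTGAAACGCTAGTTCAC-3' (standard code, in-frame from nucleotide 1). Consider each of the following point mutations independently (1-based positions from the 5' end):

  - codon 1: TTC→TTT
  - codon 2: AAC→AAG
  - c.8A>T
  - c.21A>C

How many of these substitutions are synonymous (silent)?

2

Codon 1: TTC (Phe) → TTT (Phe) — synonymous.
Codon 2: AAC (Asn) → AAG (Lys) — missense.
Codon 3: CAA (Gln) → CTA (Leu) — missense.
Codon 7: CTA (Leu) → CTC (Leu) — synonymous.
Synonymous: 2 of 4.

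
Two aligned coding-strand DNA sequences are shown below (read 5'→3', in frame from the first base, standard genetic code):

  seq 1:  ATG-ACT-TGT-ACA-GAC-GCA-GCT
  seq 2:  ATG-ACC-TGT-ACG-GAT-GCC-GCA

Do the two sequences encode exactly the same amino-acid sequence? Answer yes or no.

yes

Codon 1: ATG Met / ATG Met — identical.
Codon 2: ACT Thr / ACC Thr — synonymous.
Codon 3: TGT Cys / TGT Cys — identical.
Codon 4: ACA Thr / ACG Thr — synonymous.
Codon 5: GAC Asp / GAT Asp — synonymous.
Codon 6: GCA Ala / GCC Ala — synonymous.
Codon 7: GCT Ala / GCA Ala — synonymous.
Nonsynonymous differences: 0 → same protein.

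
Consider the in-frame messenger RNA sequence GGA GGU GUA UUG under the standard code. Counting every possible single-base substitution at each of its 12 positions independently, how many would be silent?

11

Codon 1 (GGA, Gly): 3 synonymous substitutions.
Codon 2 (GGU, Gly): 3 synonymous substitutions.
Codon 3 (GUA, Val): 3 synonymous substitutions.
Codon 4 (UUG, Leu): 2 synonymous substitutions.
Total: 3 + 3 + 3 + 2 = 11.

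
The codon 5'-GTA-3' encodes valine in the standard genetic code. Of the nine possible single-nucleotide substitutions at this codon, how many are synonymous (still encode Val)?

Position 1: none → 0 synonymous.
Position 2: none → 0 synonymous.
Position 3: GTT, GTC, GTG → 3 synonymous.
Total: 0 + 0 + 3 = 3.

3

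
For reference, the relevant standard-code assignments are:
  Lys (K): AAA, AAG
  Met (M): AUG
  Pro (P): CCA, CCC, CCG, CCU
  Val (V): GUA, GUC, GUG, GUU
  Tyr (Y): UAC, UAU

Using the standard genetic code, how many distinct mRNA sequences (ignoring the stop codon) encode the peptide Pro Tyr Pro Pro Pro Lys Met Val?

Pro: 4 codons.
Tyr: 2 codons.
Pro: 4 codons.
Pro: 4 codons.
Pro: 4 codons.
Lys: 2 codons.
Met: 1 codon.
Val: 4 codons.
4 × 2 × 4 × 4 × 4 × 2 × 1 × 4 = 4096.

4096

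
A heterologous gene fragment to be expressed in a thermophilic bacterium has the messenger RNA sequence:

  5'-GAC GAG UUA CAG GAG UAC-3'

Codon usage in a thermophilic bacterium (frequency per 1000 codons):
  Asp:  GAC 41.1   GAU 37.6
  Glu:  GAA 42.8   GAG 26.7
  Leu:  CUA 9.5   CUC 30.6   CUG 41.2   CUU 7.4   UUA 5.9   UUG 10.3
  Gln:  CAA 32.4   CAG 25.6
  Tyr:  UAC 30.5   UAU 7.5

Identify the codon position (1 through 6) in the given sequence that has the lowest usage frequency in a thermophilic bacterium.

Codon 1 GAC (Asp): 41.1 per 1000.
Codon 2 GAG (Glu): 26.7 per 1000.
Codon 3 UUA (Leu): 5.9 per 1000.
Codon 4 CAG (Gln): 25.6 per 1000.
Codon 5 GAG (Glu): 26.7 per 1000.
Codon 6 UAC (Tyr): 30.5 per 1000.
Lowest frequency is 5.9 at codon 3.

3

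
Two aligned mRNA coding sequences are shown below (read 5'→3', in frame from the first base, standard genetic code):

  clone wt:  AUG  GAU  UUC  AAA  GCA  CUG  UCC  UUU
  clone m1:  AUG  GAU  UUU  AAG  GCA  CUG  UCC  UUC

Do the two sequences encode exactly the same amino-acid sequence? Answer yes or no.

Codon 1: AUG Met / AUG Met — identical.
Codon 2: GAU Asp / GAU Asp — identical.
Codon 3: UUC Phe / UUU Phe — synonymous.
Codon 4: AAA Lys / AAG Lys — synonymous.
Codon 5: GCA Ala / GCA Ala — identical.
Codon 6: CUG Leu / CUG Leu — identical.
Codon 7: UCC Ser / UCC Ser — identical.
Codon 8: UUU Phe / UUC Phe — synonymous.
Nonsynonymous differences: 0 → same protein.

yes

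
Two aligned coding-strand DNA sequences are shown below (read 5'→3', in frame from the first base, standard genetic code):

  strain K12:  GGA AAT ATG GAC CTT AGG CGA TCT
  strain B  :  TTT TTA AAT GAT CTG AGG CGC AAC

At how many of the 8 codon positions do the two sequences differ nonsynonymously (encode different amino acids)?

4

Codon 1: GGA Gly / TTT Phe — nonsynonymous.
Codon 2: AAT Asn / TTA Leu — nonsynonymous.
Codon 3: ATG Met / AAT Asn — nonsynonymous.
Codon 4: GAC Asp / GAT Asp — synonymous.
Codon 5: CTT Leu / CTG Leu — synonymous.
Codon 6: AGG Arg / AGG Arg — identical.
Codon 7: CGA Arg / CGC Arg — synonymous.
Codon 8: TCT Ser / AAC Asn — nonsynonymous.
Nonsynonymous differences: 4.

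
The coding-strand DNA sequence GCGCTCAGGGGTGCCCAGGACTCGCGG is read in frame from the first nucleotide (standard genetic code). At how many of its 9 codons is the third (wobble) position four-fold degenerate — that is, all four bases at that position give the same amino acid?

Codon 1 GCG (Ala): third position 4-fold.
Codon 2 CTC (Leu): third position 4-fold.
Codon 3 AGG (Arg): third position 2-fold.
Codon 4 GGT (Gly): third position 4-fold.
Codon 5 GCC (Ala): third position 4-fold.
Codon 6 CAG (Gln): third position 2-fold.
Codon 7 GAC (Asp): third position 2-fold.
Codon 8 TCG (Ser): third position 4-fold.
Codon 9 CGG (Arg): third position 4-fold.
Four-fold degenerate third positions: 6.

6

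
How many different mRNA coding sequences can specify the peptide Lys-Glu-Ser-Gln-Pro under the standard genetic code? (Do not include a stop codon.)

Lys: 2 codons.
Glu: 2 codons.
Ser: 6 codons.
Gln: 2 codons.
Pro: 4 codons.
2 × 2 × 6 × 2 × 4 = 192.

192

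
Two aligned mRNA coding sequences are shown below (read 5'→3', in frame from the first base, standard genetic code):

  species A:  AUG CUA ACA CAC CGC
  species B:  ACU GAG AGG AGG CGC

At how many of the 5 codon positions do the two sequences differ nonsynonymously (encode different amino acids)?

4

Codon 1: AUG Met / ACU Thr — nonsynonymous.
Codon 2: CUA Leu / GAG Glu — nonsynonymous.
Codon 3: ACA Thr / AGG Arg — nonsynonymous.
Codon 4: CAC His / AGG Arg — nonsynonymous.
Codon 5: CGC Arg / CGC Arg — identical.
Nonsynonymous differences: 4.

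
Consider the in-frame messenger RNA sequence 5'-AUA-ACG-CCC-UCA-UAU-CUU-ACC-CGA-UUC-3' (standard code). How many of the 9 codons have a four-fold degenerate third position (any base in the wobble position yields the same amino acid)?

Codon 1 AUA (Ile): third position 3-fold.
Codon 2 ACG (Thr): third position 4-fold.
Codon 3 CCC (Pro): third position 4-fold.
Codon 4 UCA (Ser): third position 4-fold.
Codon 5 UAU (Tyr): third position 2-fold.
Codon 6 CUU (Leu): third position 4-fold.
Codon 7 ACC (Thr): third position 4-fold.
Codon 8 CGA (Arg): third position 4-fold.
Codon 9 UUC (Phe): third position 2-fold.
Four-fold degenerate third positions: 6.

6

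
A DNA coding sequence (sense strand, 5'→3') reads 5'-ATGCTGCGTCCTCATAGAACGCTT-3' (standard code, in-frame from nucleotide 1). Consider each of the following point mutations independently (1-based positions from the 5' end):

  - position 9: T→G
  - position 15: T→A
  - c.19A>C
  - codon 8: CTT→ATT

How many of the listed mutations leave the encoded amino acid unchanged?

1

Codon 3: CGT (Arg) → CGG (Arg) — synonymous.
Codon 5: CAT (His) → CAA (Gln) — missense.
Codon 7: ACG (Thr) → CCG (Pro) — missense.
Codon 8: CTT (Leu) → ATT (Ile) — missense.
Synonymous: 1 of 4.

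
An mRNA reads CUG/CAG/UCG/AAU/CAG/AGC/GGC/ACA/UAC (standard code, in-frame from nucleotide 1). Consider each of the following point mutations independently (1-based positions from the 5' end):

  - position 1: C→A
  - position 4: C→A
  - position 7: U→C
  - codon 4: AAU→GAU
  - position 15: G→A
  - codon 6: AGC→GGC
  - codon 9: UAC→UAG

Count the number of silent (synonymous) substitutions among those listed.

1

Codon 1: CUG (Leu) → AUG (Met) — missense.
Codon 2: CAG (Gln) → AAG (Lys) — missense.
Codon 3: UCG (Ser) → CCG (Pro) — missense.
Codon 4: AAU (Asn) → GAU (Asp) — missense.
Codon 5: CAG (Gln) → CAA (Gln) — synonymous.
Codon 6: AGC (Ser) → GGC (Gly) — missense.
Codon 9: UAC (Tyr) → UAG (Stop) — nonsense.
Synonymous: 1 of 7.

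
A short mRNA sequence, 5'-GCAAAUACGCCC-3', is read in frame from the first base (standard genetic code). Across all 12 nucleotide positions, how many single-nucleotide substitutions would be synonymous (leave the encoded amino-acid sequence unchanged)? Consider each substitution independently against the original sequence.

Codon 1 (GCA, Ala): 3 synonymous substitutions.
Codon 2 (AAU, Asn): 1 synonymous substitution.
Codon 3 (ACG, Thr): 3 synonymous substitutions.
Codon 4 (CCC, Pro): 3 synonymous substitutions.
Total: 3 + 1 + 3 + 3 = 10.

10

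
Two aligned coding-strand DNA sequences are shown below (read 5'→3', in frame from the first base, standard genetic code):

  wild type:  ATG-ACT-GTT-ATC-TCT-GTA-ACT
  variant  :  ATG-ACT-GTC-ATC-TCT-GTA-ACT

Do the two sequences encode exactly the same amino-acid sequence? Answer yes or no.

Codon 1: ATG Met / ATG Met — identical.
Codon 2: ACT Thr / ACT Thr — identical.
Codon 3: GTT Val / GTC Val — synonymous.
Codon 4: ATC Ile / ATC Ile — identical.
Codon 5: TCT Ser / TCT Ser — identical.
Codon 6: GTA Val / GTA Val — identical.
Codon 7: ACT Thr / ACT Thr — identical.
Nonsynonymous differences: 0 → same protein.

yes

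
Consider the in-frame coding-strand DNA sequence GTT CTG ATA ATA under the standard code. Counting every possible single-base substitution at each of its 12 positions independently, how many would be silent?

Codon 1 (GTT, Val): 3 synonymous substitutions.
Codon 2 (CTG, Leu): 4 synonymous substitutions.
Codon 3 (ATA, Ile): 2 synonymous substitutions.
Codon 4 (ATA, Ile): 2 synonymous substitutions.
Total: 3 + 4 + 2 + 2 = 11.

11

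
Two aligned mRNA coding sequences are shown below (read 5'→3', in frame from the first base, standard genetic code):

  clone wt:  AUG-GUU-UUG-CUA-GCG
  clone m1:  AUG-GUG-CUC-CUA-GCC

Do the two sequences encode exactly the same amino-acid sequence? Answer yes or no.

Codon 1: AUG Met / AUG Met — identical.
Codon 2: GUU Val / GUG Val — synonymous.
Codon 3: UUG Leu / CUC Leu — synonymous.
Codon 4: CUA Leu / CUA Leu — identical.
Codon 5: GCG Ala / GCC Ala — synonymous.
Nonsynonymous differences: 0 → same protein.

yes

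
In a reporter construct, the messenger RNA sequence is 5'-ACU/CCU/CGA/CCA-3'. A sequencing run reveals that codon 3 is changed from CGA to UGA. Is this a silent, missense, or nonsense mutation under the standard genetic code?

nonsense

Position 7 falls in codon 3: CGA → Arg.
After the substitution the codon is UGA → Stop.
The new codon is a stop codon, so this is a nonsense mutation.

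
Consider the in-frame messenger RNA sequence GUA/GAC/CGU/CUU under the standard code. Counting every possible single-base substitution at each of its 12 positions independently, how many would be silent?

Codon 1 (GUA, Val): 3 synonymous substitutions.
Codon 2 (GAC, Asp): 1 synonymous substitution.
Codon 3 (CGU, Arg): 3 synonymous substitutions.
Codon 4 (CUU, Leu): 3 synonymous substitutions.
Total: 3 + 1 + 3 + 3 = 10.

10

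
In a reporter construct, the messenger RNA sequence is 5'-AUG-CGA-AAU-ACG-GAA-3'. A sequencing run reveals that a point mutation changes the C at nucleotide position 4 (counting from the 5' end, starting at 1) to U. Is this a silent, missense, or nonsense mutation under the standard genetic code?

nonsense

Position 4 falls in codon 2: CGA → Arg.
After the substitution the codon is UGA → Stop.
The new codon is a stop codon, so this is a nonsense mutation.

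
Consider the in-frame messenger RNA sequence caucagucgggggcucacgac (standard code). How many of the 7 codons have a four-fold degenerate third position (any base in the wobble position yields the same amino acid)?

Codon 1 CAU (His): third position 2-fold.
Codon 2 CAG (Gln): third position 2-fold.
Codon 3 UCG (Ser): third position 4-fold.
Codon 4 GGG (Gly): third position 4-fold.
Codon 5 GCU (Ala): third position 4-fold.
Codon 6 CAC (His): third position 2-fold.
Codon 7 GAC (Asp): third position 2-fold.
Four-fold degenerate third positions: 3.

3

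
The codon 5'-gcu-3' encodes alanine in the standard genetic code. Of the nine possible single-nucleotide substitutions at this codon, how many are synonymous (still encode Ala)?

Position 1: none → 0 synonymous.
Position 2: none → 0 synonymous.
Position 3: GCC, GCA, GCG → 3 synonymous.
Total: 0 + 0 + 3 = 3.

3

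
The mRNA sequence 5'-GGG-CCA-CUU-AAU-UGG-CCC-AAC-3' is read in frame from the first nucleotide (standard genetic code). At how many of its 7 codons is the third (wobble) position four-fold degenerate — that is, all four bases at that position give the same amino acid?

4

Codon 1 GGG (Gly): third position 4-fold.
Codon 2 CCA (Pro): third position 4-fold.
Codon 3 CUU (Leu): third position 4-fold.
Codon 4 AAU (Asn): third position 2-fold.
Codon 5 UGG (Trp): third position 1-fold.
Codon 6 CCC (Pro): third position 4-fold.
Codon 7 AAC (Asn): third position 2-fold.
Four-fold degenerate third positions: 4.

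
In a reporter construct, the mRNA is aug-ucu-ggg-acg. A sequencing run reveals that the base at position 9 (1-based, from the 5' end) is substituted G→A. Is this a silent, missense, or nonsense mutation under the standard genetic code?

silent

Position 9 falls in codon 3: GGG → Gly.
After the substitution the codon is GGA → Gly.
Both encode Gly, so the change is synonymous.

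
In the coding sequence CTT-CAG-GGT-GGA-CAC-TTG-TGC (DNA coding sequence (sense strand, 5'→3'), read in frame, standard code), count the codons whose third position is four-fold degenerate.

3

Codon 1 CTT (Leu): third position 4-fold.
Codon 2 CAG (Gln): third position 2-fold.
Codon 3 GGT (Gly): third position 4-fold.
Codon 4 GGA (Gly): third position 4-fold.
Codon 5 CAC (His): third position 2-fold.
Codon 6 TTG (Leu): third position 2-fold.
Codon 7 TGC (Cys): third position 2-fold.
Four-fold degenerate third positions: 3.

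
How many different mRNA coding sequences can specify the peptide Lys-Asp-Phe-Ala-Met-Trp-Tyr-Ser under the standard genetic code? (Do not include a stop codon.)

384

Lys: 2 codons.
Asp: 2 codons.
Phe: 2 codons.
Ala: 4 codons.
Met: 1 codon.
Trp: 1 codon.
Tyr: 2 codons.
Ser: 6 codons.
2 × 2 × 2 × 4 × 1 × 1 × 2 × 6 = 384.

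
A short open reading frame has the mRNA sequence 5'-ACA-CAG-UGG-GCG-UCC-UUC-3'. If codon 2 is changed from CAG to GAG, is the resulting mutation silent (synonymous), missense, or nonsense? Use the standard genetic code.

Position 4 falls in codon 2: CAG → Gln.
After the substitution the codon is GAG → Glu.
Gln ≠ Glu, so this is a missense mutation.

missense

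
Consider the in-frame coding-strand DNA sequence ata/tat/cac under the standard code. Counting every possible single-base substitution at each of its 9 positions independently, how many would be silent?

Codon 1 (ATA, Ile): 2 synonymous substitutions.
Codon 2 (TAT, Tyr): 1 synonymous substitution.
Codon 3 (CAC, His): 1 synonymous substitution.
Total: 2 + 1 + 1 = 4.

4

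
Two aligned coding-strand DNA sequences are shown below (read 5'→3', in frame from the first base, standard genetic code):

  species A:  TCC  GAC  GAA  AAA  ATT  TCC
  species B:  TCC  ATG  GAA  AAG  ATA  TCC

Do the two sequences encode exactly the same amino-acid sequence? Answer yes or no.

Codon 1: TCC Ser / TCC Ser — identical.
Codon 2: GAC Asp / ATG Met — nonsynonymous.
Codon 3: GAA Glu / GAA Glu — identical.
Codon 4: AAA Lys / AAG Lys — synonymous.
Codon 5: ATT Ile / ATA Ile — synonymous.
Codon 6: TCC Ser / TCC Ser — identical.
Nonsynonymous differences: 1 → different protein.

no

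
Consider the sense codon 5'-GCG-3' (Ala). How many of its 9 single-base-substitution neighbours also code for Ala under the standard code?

Position 1: none → 0 synonymous.
Position 2: none → 0 synonymous.
Position 3: GCT, GCC, GCA → 3 synonymous.
Total: 0 + 0 + 3 = 3.

3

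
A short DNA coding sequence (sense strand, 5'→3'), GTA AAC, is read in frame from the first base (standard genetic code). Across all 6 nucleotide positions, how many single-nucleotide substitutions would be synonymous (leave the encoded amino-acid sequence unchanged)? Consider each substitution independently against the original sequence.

Codon 1 (GTA, Val): 3 synonymous substitutions.
Codon 2 (AAC, Asn): 1 synonymous substitution.
Total: 3 + 1 = 4.

4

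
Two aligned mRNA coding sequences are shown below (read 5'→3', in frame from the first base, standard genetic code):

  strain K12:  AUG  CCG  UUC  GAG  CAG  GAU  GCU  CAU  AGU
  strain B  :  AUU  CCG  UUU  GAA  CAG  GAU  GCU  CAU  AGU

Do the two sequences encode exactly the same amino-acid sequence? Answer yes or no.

no

Codon 1: AUG Met / AUU Ile — nonsynonymous.
Codon 2: CCG Pro / CCG Pro — identical.
Codon 3: UUC Phe / UUU Phe — synonymous.
Codon 4: GAG Glu / GAA Glu — synonymous.
Codon 5: CAG Gln / CAG Gln — identical.
Codon 6: GAU Asp / GAU Asp — identical.
Codon 7: GCU Ala / GCU Ala — identical.
Codon 8: CAU His / CAU His — identical.
Codon 9: AGU Ser / AGU Ser — identical.
Nonsynonymous differences: 1 → different protein.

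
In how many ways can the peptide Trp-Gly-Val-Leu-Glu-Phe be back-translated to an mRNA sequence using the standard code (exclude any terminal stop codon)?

Trp: 1 codon.
Gly: 4 codons.
Val: 4 codons.
Leu: 6 codons.
Glu: 2 codons.
Phe: 2 codons.
1 × 4 × 4 × 6 × 2 × 2 = 384.

384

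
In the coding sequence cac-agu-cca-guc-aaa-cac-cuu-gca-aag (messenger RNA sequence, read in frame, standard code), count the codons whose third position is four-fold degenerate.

4

Codon 1 CAC (His): third position 2-fold.
Codon 2 AGU (Ser): third position 2-fold.
Codon 3 CCA (Pro): third position 4-fold.
Codon 4 GUC (Val): third position 4-fold.
Codon 5 AAA (Lys): third position 2-fold.
Codon 6 CAC (His): third position 2-fold.
Codon 7 CUU (Leu): third position 4-fold.
Codon 8 GCA (Ala): third position 4-fold.
Codon 9 AAG (Lys): third position 2-fold.
Four-fold degenerate third positions: 4.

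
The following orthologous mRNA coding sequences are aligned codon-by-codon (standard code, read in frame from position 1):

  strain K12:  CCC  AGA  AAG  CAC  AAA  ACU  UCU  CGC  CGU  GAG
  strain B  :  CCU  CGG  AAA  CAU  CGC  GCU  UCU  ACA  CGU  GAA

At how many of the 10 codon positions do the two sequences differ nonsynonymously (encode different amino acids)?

Codon 1: CCC Pro / CCU Pro — synonymous.
Codon 2: AGA Arg / CGG Arg — synonymous.
Codon 3: AAG Lys / AAA Lys — synonymous.
Codon 4: CAC His / CAU His — synonymous.
Codon 5: AAA Lys / CGC Arg — nonsynonymous.
Codon 6: ACU Thr / GCU Ala — nonsynonymous.
Codon 7: UCU Ser / UCU Ser — identical.
Codon 8: CGC Arg / ACA Thr — nonsynonymous.
Codon 9: CGU Arg / CGU Arg — identical.
Codon 10: GAG Glu / GAA Glu — synonymous.
Nonsynonymous differences: 3.

3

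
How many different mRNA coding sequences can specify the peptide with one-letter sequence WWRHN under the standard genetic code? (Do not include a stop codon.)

24

Trp: 1 codon.
Trp: 1 codon.
Arg: 6 codons.
His: 2 codons.
Asn: 2 codons.
1 × 1 × 6 × 2 × 2 = 24.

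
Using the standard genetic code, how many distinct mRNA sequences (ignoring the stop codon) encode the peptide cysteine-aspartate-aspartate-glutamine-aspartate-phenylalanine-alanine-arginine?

1536

Cys: 2 codons.
Asp: 2 codons.
Asp: 2 codons.
Gln: 2 codons.
Asp: 2 codons.
Phe: 2 codons.
Ala: 4 codons.
Arg: 6 codons.
2 × 2 × 2 × 2 × 2 × 2 × 4 × 6 = 1536.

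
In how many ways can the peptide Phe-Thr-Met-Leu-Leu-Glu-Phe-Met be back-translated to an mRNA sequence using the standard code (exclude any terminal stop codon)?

1152

Phe: 2 codons.
Thr: 4 codons.
Met: 1 codon.
Leu: 6 codons.
Leu: 6 codons.
Glu: 2 codons.
Phe: 2 codons.
Met: 1 codon.
2 × 4 × 1 × 6 × 6 × 2 × 2 × 1 = 1152.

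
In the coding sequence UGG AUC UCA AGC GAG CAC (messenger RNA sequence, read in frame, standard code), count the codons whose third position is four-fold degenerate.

Codon 1 UGG (Trp): third position 1-fold.
Codon 2 AUC (Ile): third position 3-fold.
Codon 3 UCA (Ser): third position 4-fold.
Codon 4 AGC (Ser): third position 2-fold.
Codon 5 GAG (Glu): third position 2-fold.
Codon 6 CAC (His): third position 2-fold.
Four-fold degenerate third positions: 1.

1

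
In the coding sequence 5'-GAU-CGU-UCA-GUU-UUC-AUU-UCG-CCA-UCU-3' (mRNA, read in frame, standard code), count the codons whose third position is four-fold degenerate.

6

Codon 1 GAU (Asp): third position 2-fold.
Codon 2 CGU (Arg): third position 4-fold.
Codon 3 UCA (Ser): third position 4-fold.
Codon 4 GUU (Val): third position 4-fold.
Codon 5 UUC (Phe): third position 2-fold.
Codon 6 AUU (Ile): third position 3-fold.
Codon 7 UCG (Ser): third position 4-fold.
Codon 8 CCA (Pro): third position 4-fold.
Codon 9 UCU (Ser): third position 4-fold.
Four-fold degenerate third positions: 6.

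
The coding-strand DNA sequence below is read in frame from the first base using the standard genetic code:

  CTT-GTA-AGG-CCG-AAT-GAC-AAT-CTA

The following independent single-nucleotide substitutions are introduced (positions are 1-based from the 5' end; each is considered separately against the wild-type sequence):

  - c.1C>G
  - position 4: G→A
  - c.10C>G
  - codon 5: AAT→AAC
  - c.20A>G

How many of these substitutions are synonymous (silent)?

Codon 1: CTT (Leu) → GTT (Val) — missense.
Codon 2: GTA (Val) → ATA (Ile) — missense.
Codon 4: CCG (Pro) → GCG (Ala) — missense.
Codon 5: AAT (Asn) → AAC (Asn) — synonymous.
Codon 7: AAT (Asn) → AGT (Ser) — missense.
Synonymous: 1 of 5.

1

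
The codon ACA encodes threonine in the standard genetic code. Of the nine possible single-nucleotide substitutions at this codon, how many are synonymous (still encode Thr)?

Position 1: none → 0 synonymous.
Position 2: none → 0 synonymous.
Position 3: ACU, ACC, ACG → 3 synonymous.
Total: 0 + 0 + 3 = 3.

3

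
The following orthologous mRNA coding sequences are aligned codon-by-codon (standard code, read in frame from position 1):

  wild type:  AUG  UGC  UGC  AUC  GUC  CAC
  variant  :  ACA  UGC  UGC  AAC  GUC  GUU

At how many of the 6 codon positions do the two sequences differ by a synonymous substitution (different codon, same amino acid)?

Codon 1: AUG Met / ACA Thr — nonsynonymous.
Codon 2: UGC Cys / UGC Cys — identical.
Codon 3: UGC Cys / UGC Cys — identical.
Codon 4: AUC Ile / AAC Asn — nonsynonymous.
Codon 5: GUC Val / GUC Val — identical.
Codon 6: CAC His / GUU Val — nonsynonymous.
Synonymous differences: 0.

0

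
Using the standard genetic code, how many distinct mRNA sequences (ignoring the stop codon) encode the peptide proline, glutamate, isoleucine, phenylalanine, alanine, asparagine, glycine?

Pro: 4 codons.
Glu: 2 codons.
Ile: 3 codons.
Phe: 2 codons.
Ala: 4 codons.
Asn: 2 codons.
Gly: 4 codons.
4 × 2 × 3 × 2 × 4 × 2 × 4 = 1536.

1536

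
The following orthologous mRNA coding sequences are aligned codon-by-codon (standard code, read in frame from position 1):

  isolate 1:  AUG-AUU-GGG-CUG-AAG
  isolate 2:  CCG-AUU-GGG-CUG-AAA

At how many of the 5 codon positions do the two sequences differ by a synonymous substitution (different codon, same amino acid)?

1

Codon 1: AUG Met / CCG Pro — nonsynonymous.
Codon 2: AUU Ile / AUU Ile — identical.
Codon 3: GGG Gly / GGG Gly — identical.
Codon 4: CUG Leu / CUG Leu — identical.
Codon 5: AAG Lys / AAA Lys — synonymous.
Synonymous differences: 1.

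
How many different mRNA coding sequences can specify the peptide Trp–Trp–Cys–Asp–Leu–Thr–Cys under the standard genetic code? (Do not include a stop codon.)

192

Trp: 1 codon.
Trp: 1 codon.
Cys: 2 codons.
Asp: 2 codons.
Leu: 6 codons.
Thr: 4 codons.
Cys: 2 codons.
1 × 1 × 2 × 2 × 6 × 4 × 2 = 192.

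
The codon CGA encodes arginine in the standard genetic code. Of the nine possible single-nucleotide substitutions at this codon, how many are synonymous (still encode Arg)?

Position 1: AGA → 1 synonymous.
Position 2: none → 0 synonymous.
Position 3: CGU, CGC, CGG → 3 synonymous.
Total: 1 + 0 + 3 = 4.

4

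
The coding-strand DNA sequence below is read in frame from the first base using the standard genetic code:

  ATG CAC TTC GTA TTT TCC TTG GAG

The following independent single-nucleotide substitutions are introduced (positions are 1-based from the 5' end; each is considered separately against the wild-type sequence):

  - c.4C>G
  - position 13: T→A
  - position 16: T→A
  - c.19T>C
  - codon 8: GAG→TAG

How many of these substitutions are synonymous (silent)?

1

Codon 2: CAC (His) → GAC (Asp) — missense.
Codon 5: TTT (Phe) → ATT (Ile) — missense.
Codon 6: TCC (Ser) → ACC (Thr) — missense.
Codon 7: TTG (Leu) → CTG (Leu) — synonymous.
Codon 8: GAG (Glu) → TAG (Stop) — nonsense.
Synonymous: 1 of 5.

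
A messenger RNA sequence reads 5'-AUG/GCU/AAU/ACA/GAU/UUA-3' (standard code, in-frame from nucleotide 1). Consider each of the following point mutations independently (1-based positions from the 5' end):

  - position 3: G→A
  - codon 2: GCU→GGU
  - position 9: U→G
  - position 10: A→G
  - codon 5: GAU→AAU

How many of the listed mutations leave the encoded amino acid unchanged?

Codon 1: AUG (Met) → AUA (Ile) — missense.
Codon 2: GCU (Ala) → GGU (Gly) — missense.
Codon 3: AAU (Asn) → AAG (Lys) — missense.
Codon 4: ACA (Thr) → GCA (Ala) — missense.
Codon 5: GAU (Asp) → AAU (Asn) — missense.
Synonymous: 0 of 5.

0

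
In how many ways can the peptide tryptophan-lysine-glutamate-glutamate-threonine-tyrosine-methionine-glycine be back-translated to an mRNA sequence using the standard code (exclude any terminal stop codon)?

Trp: 1 codon.
Lys: 2 codons.
Glu: 2 codons.
Glu: 2 codons.
Thr: 4 codons.
Tyr: 2 codons.
Met: 1 codon.
Gly: 4 codons.
1 × 2 × 2 × 2 × 4 × 2 × 1 × 4 = 256.

256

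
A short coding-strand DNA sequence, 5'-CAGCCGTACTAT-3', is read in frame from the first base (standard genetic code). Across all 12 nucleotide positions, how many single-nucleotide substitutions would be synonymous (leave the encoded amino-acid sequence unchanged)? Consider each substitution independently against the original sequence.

6

Codon 1 (CAG, Gln): 1 synonymous substitution.
Codon 2 (CCG, Pro): 3 synonymous substitutions.
Codon 3 (TAC, Tyr): 1 synonymous substitution.
Codon 4 (TAT, Tyr): 1 synonymous substitution.
Total: 1 + 3 + 1 + 1 = 6.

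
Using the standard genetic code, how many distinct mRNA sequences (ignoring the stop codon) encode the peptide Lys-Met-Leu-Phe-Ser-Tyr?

288

Lys: 2 codons.
Met: 1 codon.
Leu: 6 codons.
Phe: 2 codons.
Ser: 6 codons.
Tyr: 2 codons.
2 × 1 × 6 × 2 × 6 × 2 = 288.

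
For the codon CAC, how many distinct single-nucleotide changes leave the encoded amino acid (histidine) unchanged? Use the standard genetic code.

1

Position 1: none → 0 synonymous.
Position 2: none → 0 synonymous.
Position 3: CAU → 1 synonymous.
Total: 0 + 0 + 1 = 1.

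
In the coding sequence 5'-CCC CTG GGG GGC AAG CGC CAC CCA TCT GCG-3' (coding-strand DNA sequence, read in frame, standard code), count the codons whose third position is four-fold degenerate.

8

Codon 1 CCC (Pro): third position 4-fold.
Codon 2 CTG (Leu): third position 4-fold.
Codon 3 GGG (Gly): third position 4-fold.
Codon 4 GGC (Gly): third position 4-fold.
Codon 5 AAG (Lys): third position 2-fold.
Codon 6 CGC (Arg): third position 4-fold.
Codon 7 CAC (His): third position 2-fold.
Codon 8 CCA (Pro): third position 4-fold.
Codon 9 TCT (Ser): third position 4-fold.
Codon 10 GCG (Ala): third position 4-fold.
Four-fold degenerate third positions: 8.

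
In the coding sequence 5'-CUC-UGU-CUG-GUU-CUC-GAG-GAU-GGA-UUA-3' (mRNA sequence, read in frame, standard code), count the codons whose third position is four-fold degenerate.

5

Codon 1 CUC (Leu): third position 4-fold.
Codon 2 UGU (Cys): third position 2-fold.
Codon 3 CUG (Leu): third position 4-fold.
Codon 4 GUU (Val): third position 4-fold.
Codon 5 CUC (Leu): third position 4-fold.
Codon 6 GAG (Glu): third position 2-fold.
Codon 7 GAU (Asp): third position 2-fold.
Codon 8 GGA (Gly): third position 4-fold.
Codon 9 UUA (Leu): third position 2-fold.
Four-fold degenerate third positions: 5.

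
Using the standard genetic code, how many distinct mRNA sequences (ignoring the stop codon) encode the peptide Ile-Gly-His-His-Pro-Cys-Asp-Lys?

1536

Ile: 3 codons.
Gly: 4 codons.
His: 2 codons.
His: 2 codons.
Pro: 4 codons.
Cys: 2 codons.
Asp: 2 codons.
Lys: 2 codons.
3 × 4 × 2 × 2 × 4 × 2 × 2 × 2 = 1536.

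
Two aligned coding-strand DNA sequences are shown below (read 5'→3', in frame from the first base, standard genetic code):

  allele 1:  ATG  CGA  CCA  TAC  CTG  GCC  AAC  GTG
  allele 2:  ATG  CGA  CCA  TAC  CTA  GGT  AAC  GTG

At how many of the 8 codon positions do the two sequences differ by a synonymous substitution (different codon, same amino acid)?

Codon 1: ATG Met / ATG Met — identical.
Codon 2: CGA Arg / CGA Arg — identical.
Codon 3: CCA Pro / CCA Pro — identical.
Codon 4: TAC Tyr / TAC Tyr — identical.
Codon 5: CTG Leu / CTA Leu — synonymous.
Codon 6: GCC Ala / GGT Gly — nonsynonymous.
Codon 7: AAC Asn / AAC Asn — identical.
Codon 8: GTG Val / GTG Val — identical.
Synonymous differences: 1.

1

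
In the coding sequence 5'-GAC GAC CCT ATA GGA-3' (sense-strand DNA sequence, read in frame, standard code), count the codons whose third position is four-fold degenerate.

Codon 1 GAC (Asp): third position 2-fold.
Codon 2 GAC (Asp): third position 2-fold.
Codon 3 CCT (Pro): third position 4-fold.
Codon 4 ATA (Ile): third position 3-fold.
Codon 5 GGA (Gly): third position 4-fold.
Four-fold degenerate third positions: 2.

2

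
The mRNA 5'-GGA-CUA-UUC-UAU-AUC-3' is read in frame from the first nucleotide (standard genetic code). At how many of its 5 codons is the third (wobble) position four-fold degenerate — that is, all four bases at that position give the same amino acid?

Codon 1 GGA (Gly): third position 4-fold.
Codon 2 CUA (Leu): third position 4-fold.
Codon 3 UUC (Phe): third position 2-fold.
Codon 4 UAU (Tyr): third position 2-fold.
Codon 5 AUC (Ile): third position 3-fold.
Four-fold degenerate third positions: 2.

2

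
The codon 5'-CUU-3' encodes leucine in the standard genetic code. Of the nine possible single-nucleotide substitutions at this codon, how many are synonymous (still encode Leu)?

3

Position 1: none → 0 synonymous.
Position 2: none → 0 synonymous.
Position 3: CUC, CUA, CUG → 3 synonymous.
Total: 0 + 0 + 3 = 3.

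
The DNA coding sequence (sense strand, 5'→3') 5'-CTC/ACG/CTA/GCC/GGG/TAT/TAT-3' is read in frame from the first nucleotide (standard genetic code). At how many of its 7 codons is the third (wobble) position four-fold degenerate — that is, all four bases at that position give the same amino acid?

Codon 1 CTC (Leu): third position 4-fold.
Codon 2 ACG (Thr): third position 4-fold.
Codon 3 CTA (Leu): third position 4-fold.
Codon 4 GCC (Ala): third position 4-fold.
Codon 5 GGG (Gly): third position 4-fold.
Codon 6 TAT (Tyr): third position 2-fold.
Codon 7 TAT (Tyr): third position 2-fold.
Four-fold degenerate third positions: 5.

5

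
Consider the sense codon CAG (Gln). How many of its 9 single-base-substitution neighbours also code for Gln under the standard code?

Position 1: none → 0 synonymous.
Position 2: none → 0 synonymous.
Position 3: CAA → 1 synonymous.
Total: 0 + 0 + 1 = 1.

1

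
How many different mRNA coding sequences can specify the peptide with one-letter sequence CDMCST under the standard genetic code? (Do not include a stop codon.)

192

Cys: 2 codons.
Asp: 2 codons.
Met: 1 codon.
Cys: 2 codons.
Ser: 6 codons.
Thr: 4 codons.
2 × 2 × 1 × 2 × 6 × 4 = 192.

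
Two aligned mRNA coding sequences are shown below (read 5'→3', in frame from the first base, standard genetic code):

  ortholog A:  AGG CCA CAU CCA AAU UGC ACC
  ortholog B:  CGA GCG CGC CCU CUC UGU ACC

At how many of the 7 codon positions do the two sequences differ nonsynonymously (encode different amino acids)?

3

Codon 1: AGG Arg / CGA Arg — synonymous.
Codon 2: CCA Pro / GCG Ala — nonsynonymous.
Codon 3: CAU His / CGC Arg — nonsynonymous.
Codon 4: CCA Pro / CCU Pro — synonymous.
Codon 5: AAU Asn / CUC Leu — nonsynonymous.
Codon 6: UGC Cys / UGU Cys — synonymous.
Codon 7: ACC Thr / ACC Thr — identical.
Nonsynonymous differences: 3.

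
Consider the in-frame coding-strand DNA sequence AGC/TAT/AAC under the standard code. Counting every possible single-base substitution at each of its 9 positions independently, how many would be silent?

3

Codon 1 (AGC, Ser): 1 synonymous substitution.
Codon 2 (TAT, Tyr): 1 synonymous substitution.
Codon 3 (AAC, Asn): 1 synonymous substitution.
Total: 1 + 1 + 1 = 3.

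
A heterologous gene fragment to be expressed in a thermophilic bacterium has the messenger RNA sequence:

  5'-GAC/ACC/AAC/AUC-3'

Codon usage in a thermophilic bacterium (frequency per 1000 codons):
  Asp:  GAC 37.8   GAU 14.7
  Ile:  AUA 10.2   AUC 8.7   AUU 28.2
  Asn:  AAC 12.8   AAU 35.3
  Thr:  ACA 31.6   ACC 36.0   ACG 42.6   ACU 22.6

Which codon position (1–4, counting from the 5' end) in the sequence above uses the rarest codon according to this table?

4

Codon 1 GAC (Asp): 37.8 per 1000.
Codon 2 ACC (Thr): 36.0 per 1000.
Codon 3 AAC (Asn): 12.8 per 1000.
Codon 4 AUC (Ile): 8.7 per 1000.
Lowest frequency is 8.7 at codon 4.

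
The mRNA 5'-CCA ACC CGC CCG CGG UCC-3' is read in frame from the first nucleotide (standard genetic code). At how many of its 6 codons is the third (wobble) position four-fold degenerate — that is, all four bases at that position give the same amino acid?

6

Codon 1 CCA (Pro): third position 4-fold.
Codon 2 ACC (Thr): third position 4-fold.
Codon 3 CGC (Arg): third position 4-fold.
Codon 4 CCG (Pro): third position 4-fold.
Codon 5 CGG (Arg): third position 4-fold.
Codon 6 UCC (Ser): third position 4-fold.
Four-fold degenerate third positions: 6.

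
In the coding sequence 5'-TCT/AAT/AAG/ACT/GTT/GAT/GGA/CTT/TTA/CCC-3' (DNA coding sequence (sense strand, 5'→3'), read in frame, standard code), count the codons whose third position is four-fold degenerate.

6

Codon 1 TCT (Ser): third position 4-fold.
Codon 2 AAT (Asn): third position 2-fold.
Codon 3 AAG (Lys): third position 2-fold.
Codon 4 ACT (Thr): third position 4-fold.
Codon 5 GTT (Val): third position 4-fold.
Codon 6 GAT (Asp): third position 2-fold.
Codon 7 GGA (Gly): third position 4-fold.
Codon 8 CTT (Leu): third position 4-fold.
Codon 9 TTA (Leu): third position 2-fold.
Codon 10 CCC (Pro): third position 4-fold.
Four-fold degenerate third positions: 6.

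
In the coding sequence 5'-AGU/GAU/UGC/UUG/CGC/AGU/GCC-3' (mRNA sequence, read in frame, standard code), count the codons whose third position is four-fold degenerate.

2

Codon 1 AGU (Ser): third position 2-fold.
Codon 2 GAU (Asp): third position 2-fold.
Codon 3 UGC (Cys): third position 2-fold.
Codon 4 UUG (Leu): third position 2-fold.
Codon 5 CGC (Arg): third position 4-fold.
Codon 6 AGU (Ser): third position 2-fold.
Codon 7 GCC (Ala): third position 4-fold.
Four-fold degenerate third positions: 2.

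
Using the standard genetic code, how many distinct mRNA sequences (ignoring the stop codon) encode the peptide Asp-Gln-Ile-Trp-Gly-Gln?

96

Asp: 2 codons.
Gln: 2 codons.
Ile: 3 codons.
Trp: 1 codon.
Gly: 4 codons.
Gln: 2 codons.
2 × 2 × 3 × 1 × 4 × 2 = 96.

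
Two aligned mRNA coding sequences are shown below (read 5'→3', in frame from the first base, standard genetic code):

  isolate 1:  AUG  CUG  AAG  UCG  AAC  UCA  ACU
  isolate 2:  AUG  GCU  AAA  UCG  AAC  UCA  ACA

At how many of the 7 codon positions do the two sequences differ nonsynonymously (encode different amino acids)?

1

Codon 1: AUG Met / AUG Met — identical.
Codon 2: CUG Leu / GCU Ala — nonsynonymous.
Codon 3: AAG Lys / AAA Lys — synonymous.
Codon 4: UCG Ser / UCG Ser — identical.
Codon 5: AAC Asn / AAC Asn — identical.
Codon 6: UCA Ser / UCA Ser — identical.
Codon 7: ACU Thr / ACA Thr — synonymous.
Nonsynonymous differences: 1.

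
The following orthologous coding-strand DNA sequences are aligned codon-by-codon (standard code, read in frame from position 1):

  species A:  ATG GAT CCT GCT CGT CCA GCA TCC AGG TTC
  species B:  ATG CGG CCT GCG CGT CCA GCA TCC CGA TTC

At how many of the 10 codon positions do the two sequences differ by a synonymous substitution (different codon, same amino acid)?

Codon 1: ATG Met / ATG Met — identical.
Codon 2: GAT Asp / CGG Arg — nonsynonymous.
Codon 3: CCT Pro / CCT Pro — identical.
Codon 4: GCT Ala / GCG Ala — synonymous.
Codon 5: CGT Arg / CGT Arg — identical.
Codon 6: CCA Pro / CCA Pro — identical.
Codon 7: GCA Ala / GCA Ala — identical.
Codon 8: TCC Ser / TCC Ser — identical.
Codon 9: AGG Arg / CGA Arg — synonymous.
Codon 10: TTC Phe / TTC Phe — identical.
Synonymous differences: 2.

2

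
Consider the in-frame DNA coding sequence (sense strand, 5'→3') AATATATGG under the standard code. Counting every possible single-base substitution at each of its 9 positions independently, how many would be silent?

3

Codon 1 (AAT, Asn): 1 synonymous substitution.
Codon 2 (ATA, Ile): 2 synonymous substitutions.
Codon 3 (TGG, Trp): 0 synonymous substitutions.
Total: 1 + 2 + 0 = 3.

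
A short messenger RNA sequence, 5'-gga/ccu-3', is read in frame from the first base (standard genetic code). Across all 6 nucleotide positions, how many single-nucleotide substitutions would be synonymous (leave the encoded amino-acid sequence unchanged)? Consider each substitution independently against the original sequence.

Codon 1 (GGA, Gly): 3 synonymous substitutions.
Codon 2 (CCU, Pro): 3 synonymous substitutions.
Total: 3 + 3 = 6.

6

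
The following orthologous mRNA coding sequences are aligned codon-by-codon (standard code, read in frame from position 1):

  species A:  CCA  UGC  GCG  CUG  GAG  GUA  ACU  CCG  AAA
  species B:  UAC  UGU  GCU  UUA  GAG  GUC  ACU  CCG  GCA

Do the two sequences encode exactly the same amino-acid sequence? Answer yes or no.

no

Codon 1: CCA Pro / UAC Tyr — nonsynonymous.
Codon 2: UGC Cys / UGU Cys — synonymous.
Codon 3: GCG Ala / GCU Ala — synonymous.
Codon 4: CUG Leu / UUA Leu — synonymous.
Codon 5: GAG Glu / GAG Glu — identical.
Codon 6: GUA Val / GUC Val — synonymous.
Codon 7: ACU Thr / ACU Thr — identical.
Codon 8: CCG Pro / CCG Pro — identical.
Codon 9: AAA Lys / GCA Ala — nonsynonymous.
Nonsynonymous differences: 2 → different protein.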